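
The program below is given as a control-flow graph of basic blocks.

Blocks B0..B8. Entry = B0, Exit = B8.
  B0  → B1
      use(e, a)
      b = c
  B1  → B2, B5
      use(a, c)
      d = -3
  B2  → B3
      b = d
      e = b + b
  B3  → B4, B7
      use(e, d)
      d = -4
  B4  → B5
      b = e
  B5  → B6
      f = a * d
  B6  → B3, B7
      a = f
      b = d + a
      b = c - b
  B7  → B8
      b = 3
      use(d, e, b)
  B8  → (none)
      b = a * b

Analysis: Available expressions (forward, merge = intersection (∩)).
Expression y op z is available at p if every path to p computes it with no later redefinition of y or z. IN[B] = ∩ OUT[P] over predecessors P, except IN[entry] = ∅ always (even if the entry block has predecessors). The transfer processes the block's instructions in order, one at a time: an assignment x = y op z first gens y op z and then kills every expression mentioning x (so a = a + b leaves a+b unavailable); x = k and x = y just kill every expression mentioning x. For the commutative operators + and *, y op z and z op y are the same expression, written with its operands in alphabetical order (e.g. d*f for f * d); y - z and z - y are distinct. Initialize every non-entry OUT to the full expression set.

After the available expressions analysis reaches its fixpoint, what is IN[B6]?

Answer: {a*d}

Working:
Per-block solution:
  B0: | IN={} | OUT={}
  B1: | IN={} | OUT={}
  B2: | IN={} | OUT={b+b}
  B3: | IN={} | OUT={}
  B4: | IN={} | OUT={}
  B5: | IN={} | OUT={a*d}
  B6: | IN={a*d} | OUT={a+d}
  B7: | IN={} | OUT={}
  B8: | IN={} | OUT={}

Merge at B6: IN[B6] = OUT[B5] = {a*d}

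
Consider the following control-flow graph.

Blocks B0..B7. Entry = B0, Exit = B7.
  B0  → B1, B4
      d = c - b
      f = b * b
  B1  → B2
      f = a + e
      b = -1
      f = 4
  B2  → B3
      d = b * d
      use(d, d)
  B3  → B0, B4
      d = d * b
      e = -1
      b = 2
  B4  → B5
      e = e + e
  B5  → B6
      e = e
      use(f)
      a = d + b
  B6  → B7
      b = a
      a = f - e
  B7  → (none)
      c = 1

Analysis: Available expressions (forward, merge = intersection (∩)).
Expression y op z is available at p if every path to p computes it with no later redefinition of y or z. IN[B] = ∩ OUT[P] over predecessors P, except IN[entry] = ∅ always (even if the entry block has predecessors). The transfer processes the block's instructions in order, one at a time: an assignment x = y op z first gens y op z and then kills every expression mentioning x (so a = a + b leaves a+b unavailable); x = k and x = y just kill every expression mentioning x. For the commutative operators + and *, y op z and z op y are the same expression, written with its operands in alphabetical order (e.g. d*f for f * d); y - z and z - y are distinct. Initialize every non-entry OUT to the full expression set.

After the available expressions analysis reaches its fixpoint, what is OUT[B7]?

Answer: {f-e}

Trace:
Per-block solution:
  B0: | IN={} | OUT={b*b, c-b}
  B1: | IN={b*b, c-b} | OUT={a+e}
  B2: | IN={a+e} | OUT={a+e}
  B3: | IN={a+e} | OUT={}
  B4: | IN={} | OUT={}
  B5: | IN={} | OUT={b+d}
  B6: | IN={b+d} | OUT={f-e}
  B7: | IN={f-e} | OUT={f-e}

Merge at B7: IN[B7] = OUT[B6] = {f-e}
Applying B7's transfer function to that IN value gives OUT[B7] (row B7 above).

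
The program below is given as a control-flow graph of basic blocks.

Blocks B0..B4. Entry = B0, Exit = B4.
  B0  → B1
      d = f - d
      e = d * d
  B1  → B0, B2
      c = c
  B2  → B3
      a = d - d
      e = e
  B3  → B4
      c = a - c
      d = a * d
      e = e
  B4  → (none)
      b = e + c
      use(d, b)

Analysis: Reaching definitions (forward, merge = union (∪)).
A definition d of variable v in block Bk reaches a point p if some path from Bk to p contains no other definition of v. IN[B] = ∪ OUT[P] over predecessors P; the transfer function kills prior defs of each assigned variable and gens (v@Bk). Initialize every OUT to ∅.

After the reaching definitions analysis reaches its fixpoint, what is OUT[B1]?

Answer: {c@B1, d@B0, e@B0}

Working:
Per-block solution:
  B0: | IN={c@B1, d@B0, e@B0} | OUT={c@B1, d@B0, e@B0}
  B1: | IN={c@B1, d@B0, e@B0} | OUT={c@B1, d@B0, e@B0}
  B2: | IN={c@B1, d@B0, e@B0} | OUT={a@B2, c@B1, d@B0, e@B2}
  B3: | IN={a@B2, c@B1, d@B0, e@B2} | OUT={a@B2, c@B3, d@B3, e@B3}
  B4: | IN={a@B2, c@B3, d@B3, e@B3} | OUT={a@B2, b@B4, c@B3, d@B3, e@B3}

Merge at B1: IN[B1] = OUT[B0] = {c@B1, d@B0, e@B0}
Applying B1's transfer function to that IN value gives OUT[B1] (row B1 above).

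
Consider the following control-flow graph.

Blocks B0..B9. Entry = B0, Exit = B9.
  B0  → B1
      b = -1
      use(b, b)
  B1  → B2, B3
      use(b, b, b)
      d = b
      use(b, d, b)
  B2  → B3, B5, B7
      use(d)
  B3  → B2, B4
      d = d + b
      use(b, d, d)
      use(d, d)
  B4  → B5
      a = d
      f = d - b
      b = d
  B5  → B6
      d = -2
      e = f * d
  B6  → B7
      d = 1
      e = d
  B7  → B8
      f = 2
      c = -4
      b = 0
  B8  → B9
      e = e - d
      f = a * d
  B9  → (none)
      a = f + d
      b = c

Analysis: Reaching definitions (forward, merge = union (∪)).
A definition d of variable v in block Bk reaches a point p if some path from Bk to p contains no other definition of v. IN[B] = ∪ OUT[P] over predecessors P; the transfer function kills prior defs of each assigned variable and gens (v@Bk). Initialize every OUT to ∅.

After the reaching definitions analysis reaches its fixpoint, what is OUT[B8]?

Answer: {a@B4, b@B7, c@B7, d@B1, d@B3, d@B6, e@B8, f@B8}

Trace:
Fixpoint table:
  B0:  IN={}  OUT={b@B0}
  B1:  IN={b@B0}  OUT={b@B0, d@B1}
  B2:  IN={b@B0, d@B1, d@B3}  OUT={b@B0, d@B1, d@B3}
  B3:  IN={b@B0, d@B1, d@B3}  OUT={b@B0, d@B3}
  B4:  IN={b@B0, d@B3}  OUT={a@B4, b@B4, d@B3, f@B4}
  B5:  IN={a@B4, b@B0, b@B4, d@B1, d@B3, f@B4}  OUT={a@B4, b@B0, b@B4, d@B5, e@B5, f@B4}
  B6:  IN={a@B4, b@B0, b@B4, d@B5, e@B5, f@B4}  OUT={a@B4, b@B0, b@B4, d@B6, e@B6, f@B4}
  B7:  IN={a@B4, b@B0, b@B4, d@B1, d@B3, d@B6, e@B6, f@B4}  OUT={a@B4, b@B7, c@B7, d@B1, d@B3, d@B6, e@B6, f@B7}
  B8:  IN={a@B4, b@B7, c@B7, d@B1, d@B3, d@B6, e@B6, f@B7}  OUT={a@B4, b@B7, c@B7, d@B1, d@B3, d@B6, e@B8, f@B8}
  B9:  IN={a@B4, b@B7, c@B7, d@B1, d@B3, d@B6, e@B8, f@B8}  OUT={a@B9, b@B9, c@B7, d@B1, d@B3, d@B6, e@B8, f@B8}

Merge at B8: IN[B8] = OUT[B7] = {a@B4, b@B7, c@B7, d@B1, d@B3, d@B6, e@B6, f@B7}
Applying B8's transfer function to that IN value gives OUT[B8] (row B8 above).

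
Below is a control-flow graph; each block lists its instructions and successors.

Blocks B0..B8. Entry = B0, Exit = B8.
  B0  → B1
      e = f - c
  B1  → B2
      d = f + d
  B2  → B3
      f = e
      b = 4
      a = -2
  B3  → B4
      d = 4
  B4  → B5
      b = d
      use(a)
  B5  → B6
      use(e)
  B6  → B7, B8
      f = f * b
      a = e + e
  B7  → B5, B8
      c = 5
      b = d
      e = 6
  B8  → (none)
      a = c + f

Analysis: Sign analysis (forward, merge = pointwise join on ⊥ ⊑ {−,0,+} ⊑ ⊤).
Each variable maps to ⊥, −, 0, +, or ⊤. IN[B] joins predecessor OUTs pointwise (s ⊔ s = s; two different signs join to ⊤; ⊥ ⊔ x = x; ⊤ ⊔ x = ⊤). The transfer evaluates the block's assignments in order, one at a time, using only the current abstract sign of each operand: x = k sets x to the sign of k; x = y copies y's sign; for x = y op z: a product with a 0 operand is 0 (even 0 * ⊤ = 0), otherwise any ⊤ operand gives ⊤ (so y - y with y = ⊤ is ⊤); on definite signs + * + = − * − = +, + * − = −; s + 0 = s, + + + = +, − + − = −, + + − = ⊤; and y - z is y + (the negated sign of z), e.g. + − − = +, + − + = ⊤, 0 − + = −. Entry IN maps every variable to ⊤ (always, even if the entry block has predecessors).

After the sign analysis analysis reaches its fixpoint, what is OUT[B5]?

Answer: {a: ⊤, b: +, c: ⊤, d: +, e: ⊤, f: ⊤}

Derivation:
Per-block solution:
  B0:  IN=(all ⊤)  OUT=(all ⊤)
  B1:  IN=(all ⊤)  OUT=(all ⊤)
  B2:  IN=(all ⊤)  OUT={a:-, b:+; rest ⊤}
  B3:  IN={a:-, b:+; rest ⊤}  OUT={a:-, b:+, d:+; rest ⊤}
  B4:  IN={a:-, b:+, d:+; rest ⊤}  OUT={a:-, b:+, d:+; rest ⊤}
  B5:  IN={b:+, d:+; rest ⊤}  OUT={b:+, d:+; rest ⊤}
  B6:  IN={b:+, d:+; rest ⊤}  OUT={b:+, d:+; rest ⊤}
  B7:  IN={b:+, d:+; rest ⊤}  OUT={b:+, c:+, d:+, e:+; rest ⊤}
  B8:  IN={b:+, d:+; rest ⊤}  OUT={b:+, d:+; rest ⊤}

Merge at B5: IN[B5] = OUT[B4] ⊔ OUT[B7] = {a: ⊤, b: +, c: ⊤, d: +, e: ⊤, f: ⊤}
Applying B5's transfer function to that IN value gives OUT[B5] (row B5 above).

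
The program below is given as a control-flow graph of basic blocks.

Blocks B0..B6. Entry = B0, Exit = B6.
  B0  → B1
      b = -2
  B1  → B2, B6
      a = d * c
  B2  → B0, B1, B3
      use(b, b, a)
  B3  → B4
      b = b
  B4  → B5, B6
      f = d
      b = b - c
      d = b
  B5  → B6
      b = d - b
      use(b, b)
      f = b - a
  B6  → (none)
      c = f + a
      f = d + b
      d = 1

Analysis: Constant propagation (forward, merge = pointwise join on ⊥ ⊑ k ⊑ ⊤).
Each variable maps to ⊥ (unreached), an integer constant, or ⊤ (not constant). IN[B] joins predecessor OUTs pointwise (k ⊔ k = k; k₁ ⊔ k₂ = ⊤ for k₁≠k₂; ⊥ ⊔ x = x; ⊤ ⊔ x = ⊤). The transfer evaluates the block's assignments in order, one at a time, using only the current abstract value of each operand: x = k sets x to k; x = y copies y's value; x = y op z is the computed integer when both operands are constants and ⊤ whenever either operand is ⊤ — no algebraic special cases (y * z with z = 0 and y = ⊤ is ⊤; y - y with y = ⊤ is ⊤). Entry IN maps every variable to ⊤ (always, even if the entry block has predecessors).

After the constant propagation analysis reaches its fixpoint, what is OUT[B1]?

Converged values:
  B0: | IN=(all ⊤) | OUT={b:-2; rest ⊤}
  B1: | IN={b:-2; rest ⊤} | OUT={b:-2; rest ⊤}
  B2: | IN={b:-2; rest ⊤} | OUT={b:-2; rest ⊤}
  B3: | IN={b:-2; rest ⊤} | OUT={b:-2; rest ⊤}
  B4: | IN={b:-2; rest ⊤} | OUT=(all ⊤)
  B5: | IN=(all ⊤) | OUT=(all ⊤)
  B6: | IN=(all ⊤) | OUT={d:1; rest ⊤}

Merge at B1: IN[B1] = OUT[B0] ⊔ OUT[B2] = {a: ⊤, b: -2, c: ⊤, d: ⊤, e: ⊤, f: ⊤}
Applying B1's transfer function to that IN value gives OUT[B1] (row B1 above).

Answer: {a: ⊤, b: -2, c: ⊤, d: ⊤, e: ⊤, f: ⊤}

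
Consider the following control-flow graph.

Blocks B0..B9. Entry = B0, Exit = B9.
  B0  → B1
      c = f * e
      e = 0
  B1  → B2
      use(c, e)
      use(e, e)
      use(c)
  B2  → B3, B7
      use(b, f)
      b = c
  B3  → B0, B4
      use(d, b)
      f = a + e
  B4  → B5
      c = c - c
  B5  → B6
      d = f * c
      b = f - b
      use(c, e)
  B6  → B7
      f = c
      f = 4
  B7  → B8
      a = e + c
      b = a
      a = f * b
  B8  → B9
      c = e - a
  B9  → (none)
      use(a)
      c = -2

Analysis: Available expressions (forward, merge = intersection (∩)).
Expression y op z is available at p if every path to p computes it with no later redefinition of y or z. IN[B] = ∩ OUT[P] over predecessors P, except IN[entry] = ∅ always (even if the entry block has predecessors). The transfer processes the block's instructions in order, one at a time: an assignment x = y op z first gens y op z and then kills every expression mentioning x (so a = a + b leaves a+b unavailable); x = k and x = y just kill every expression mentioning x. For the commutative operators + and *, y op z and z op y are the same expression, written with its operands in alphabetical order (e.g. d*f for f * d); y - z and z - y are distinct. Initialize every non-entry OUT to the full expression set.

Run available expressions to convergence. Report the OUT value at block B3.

Converged values:
  B0:   IN={}   OUT={}
  B1:   IN={}   OUT={}
  B2:   IN={}   OUT={}
  B3:   IN={}   OUT={a+e}
  B4:   IN={a+e}   OUT={a+e}
  B5:   IN={a+e}   OUT={a+e, c*f}
  B6:   IN={a+e, c*f}   OUT={a+e}
  B7:   IN={}   OUT={b*f, c+e}
  B8:   IN={b*f, c+e}   OUT={b*f, e-a}
  B9:   IN={b*f, e-a}   OUT={b*f, e-a}

Merge at B3: IN[B3] = OUT[B2] = {}
Applying B3's transfer function to that IN value gives OUT[B3] (row B3 above).

Answer: {a+e}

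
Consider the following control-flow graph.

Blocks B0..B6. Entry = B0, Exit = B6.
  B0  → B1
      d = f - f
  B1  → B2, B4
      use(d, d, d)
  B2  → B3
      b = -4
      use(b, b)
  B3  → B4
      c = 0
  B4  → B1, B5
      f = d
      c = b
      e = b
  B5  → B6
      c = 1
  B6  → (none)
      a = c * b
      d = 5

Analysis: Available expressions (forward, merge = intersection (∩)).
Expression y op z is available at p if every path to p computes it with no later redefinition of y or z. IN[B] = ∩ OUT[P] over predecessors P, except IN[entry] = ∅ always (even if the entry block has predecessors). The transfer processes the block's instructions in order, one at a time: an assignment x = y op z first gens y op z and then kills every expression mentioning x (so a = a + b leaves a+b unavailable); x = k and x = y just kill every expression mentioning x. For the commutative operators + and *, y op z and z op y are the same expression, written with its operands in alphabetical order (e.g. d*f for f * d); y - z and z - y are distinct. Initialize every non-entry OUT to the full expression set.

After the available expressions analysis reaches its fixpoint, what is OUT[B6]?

Answer: {b*c}

Trace:
Per-block solution:
  B0: | IN={} | OUT={f-f}
  B1: | IN={} | OUT={}
  B2: | IN={} | OUT={}
  B3: | IN={} | OUT={}
  B4: | IN={} | OUT={}
  B5: | IN={} | OUT={}
  B6: | IN={} | OUT={b*c}

Merge at B6: IN[B6] = OUT[B5] = {}
Applying B6's transfer function to that IN value gives OUT[B6] (row B6 above).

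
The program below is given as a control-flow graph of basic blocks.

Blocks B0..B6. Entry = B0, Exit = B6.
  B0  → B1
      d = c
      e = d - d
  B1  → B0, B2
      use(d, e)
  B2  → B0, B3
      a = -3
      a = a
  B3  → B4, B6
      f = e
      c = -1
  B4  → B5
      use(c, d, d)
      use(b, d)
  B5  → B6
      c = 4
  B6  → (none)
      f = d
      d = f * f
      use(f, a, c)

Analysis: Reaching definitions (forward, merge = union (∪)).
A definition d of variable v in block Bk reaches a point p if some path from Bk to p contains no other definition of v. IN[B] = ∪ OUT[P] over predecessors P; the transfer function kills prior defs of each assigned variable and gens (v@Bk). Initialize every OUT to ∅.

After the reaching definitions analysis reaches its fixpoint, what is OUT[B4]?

Answer: {a@B2, c@B3, d@B0, e@B0, f@B3}

Trace:
Fixpoint table:
  B0:  IN={a@B2, d@B0, e@B0}  OUT={a@B2, d@B0, e@B0}
  B1:  IN={a@B2, d@B0, e@B0}  OUT={a@B2, d@B0, e@B0}
  B2:  IN={a@B2, d@B0, e@B0}  OUT={a@B2, d@B0, e@B0}
  B3:  IN={a@B2, d@B0, e@B0}  OUT={a@B2, c@B3, d@B0, e@B0, f@B3}
  B4:  IN={a@B2, c@B3, d@B0, e@B0, f@B3}  OUT={a@B2, c@B3, d@B0, e@B0, f@B3}
  B5:  IN={a@B2, c@B3, d@B0, e@B0, f@B3}  OUT={a@B2, c@B5, d@B0, e@B0, f@B3}
  B6:  IN={a@B2, c@B3, c@B5, d@B0, e@B0, f@B3}  OUT={a@B2, c@B3, c@B5, d@B6, e@B0, f@B6}

Merge at B4: IN[B4] = OUT[B3] = {a@B2, c@B3, d@B0, e@B0, f@B3}
Applying B4's transfer function to that IN value gives OUT[B4] (row B4 above).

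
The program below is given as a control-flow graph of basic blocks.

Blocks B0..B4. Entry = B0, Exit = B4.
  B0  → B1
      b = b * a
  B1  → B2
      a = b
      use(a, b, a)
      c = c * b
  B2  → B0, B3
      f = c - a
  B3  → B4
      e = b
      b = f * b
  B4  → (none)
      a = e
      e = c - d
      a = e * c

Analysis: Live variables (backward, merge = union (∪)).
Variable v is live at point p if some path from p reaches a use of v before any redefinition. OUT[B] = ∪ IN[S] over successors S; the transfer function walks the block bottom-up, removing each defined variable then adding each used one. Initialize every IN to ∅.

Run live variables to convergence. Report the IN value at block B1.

Converged values:
  B0: | IN={a, b, c, d} | OUT={b, c, d}
  B1: | IN={b, c, d} | OUT={a, b, c, d}
  B2: | IN={a, b, c, d} | OUT={a, b, c, d, f}
  B3: | IN={b, c, d, f} | OUT={c, d, e}
  B4: | IN={c, d, e} | OUT={}

Merge at B1: OUT[B1] = IN[B2] = {a, b, c, d}
Applying B1's transfer function to that OUT value gives IN[B1] (row B1 above).

Answer: {b, c, d}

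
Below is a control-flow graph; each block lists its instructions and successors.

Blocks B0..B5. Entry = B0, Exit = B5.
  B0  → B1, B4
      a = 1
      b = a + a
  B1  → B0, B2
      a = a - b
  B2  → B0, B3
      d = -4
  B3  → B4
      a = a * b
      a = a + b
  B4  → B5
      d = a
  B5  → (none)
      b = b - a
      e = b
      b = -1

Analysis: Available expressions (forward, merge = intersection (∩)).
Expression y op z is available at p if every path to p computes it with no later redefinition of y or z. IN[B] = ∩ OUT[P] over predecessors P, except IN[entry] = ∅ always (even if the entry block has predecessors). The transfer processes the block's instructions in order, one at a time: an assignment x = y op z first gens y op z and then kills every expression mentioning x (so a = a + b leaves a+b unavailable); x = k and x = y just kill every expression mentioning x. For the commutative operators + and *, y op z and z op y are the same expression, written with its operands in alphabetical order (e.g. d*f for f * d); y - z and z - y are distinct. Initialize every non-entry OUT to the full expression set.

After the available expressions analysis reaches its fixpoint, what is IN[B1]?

Answer: {a+a}

Working:
Fixpoint table:
  B0:   IN={}   OUT={a+a}
  B1:   IN={a+a}   OUT={}
  B2:   IN={}   OUT={}
  B3:   IN={}   OUT={}
  B4:   IN={}   OUT={}
  B5:   IN={}   OUT={}

Merge at B1: IN[B1] = OUT[B0] = {a+a}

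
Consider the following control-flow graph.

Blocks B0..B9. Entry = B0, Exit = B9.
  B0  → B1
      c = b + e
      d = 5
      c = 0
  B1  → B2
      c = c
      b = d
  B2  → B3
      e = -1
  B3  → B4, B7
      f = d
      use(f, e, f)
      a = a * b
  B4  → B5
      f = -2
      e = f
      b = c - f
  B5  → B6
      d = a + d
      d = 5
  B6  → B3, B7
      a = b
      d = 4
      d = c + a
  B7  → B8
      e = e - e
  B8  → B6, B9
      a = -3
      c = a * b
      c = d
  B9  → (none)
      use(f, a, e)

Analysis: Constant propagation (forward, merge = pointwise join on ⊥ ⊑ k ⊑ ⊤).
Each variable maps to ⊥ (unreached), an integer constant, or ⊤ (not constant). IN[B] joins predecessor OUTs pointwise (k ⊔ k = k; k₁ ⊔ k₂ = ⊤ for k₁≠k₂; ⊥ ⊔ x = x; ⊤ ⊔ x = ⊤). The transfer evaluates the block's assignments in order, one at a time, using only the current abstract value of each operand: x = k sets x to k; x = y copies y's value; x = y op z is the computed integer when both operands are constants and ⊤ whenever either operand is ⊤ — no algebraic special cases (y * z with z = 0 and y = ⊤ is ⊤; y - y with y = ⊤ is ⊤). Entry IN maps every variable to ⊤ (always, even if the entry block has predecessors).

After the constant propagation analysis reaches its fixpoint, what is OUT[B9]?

Answer: {a: -3, b: ⊤, c: ⊤, d: ⊤, e: ⊤, f: ⊤}

Derivation:
Per-block solution:
  B0: | IN=(all ⊤) | OUT={c:0, d:5; rest ⊤}
  B1: | IN={c:0, d:5; rest ⊤} | OUT={b:5, c:0, d:5; rest ⊤}
  B2: | IN={b:5, c:0, d:5; rest ⊤} | OUT={b:5, c:0, d:5, e:-1; rest ⊤}
  B3: | IN=(all ⊤) | OUT=(all ⊤)
  B4: | IN=(all ⊤) | OUT={e:-2, f:-2; rest ⊤}
  B5: | IN={e:-2, f:-2; rest ⊤} | OUT={d:5, e:-2, f:-2; rest ⊤}
  B6: | IN=(all ⊤) | OUT=(all ⊤)
  B7: | IN=(all ⊤) | OUT=(all ⊤)
  B8: | IN=(all ⊤) | OUT={a:-3; rest ⊤}
  B9: | IN={a:-3; rest ⊤} | OUT={a:-3; rest ⊤}

Merge at B9: IN[B9] = OUT[B8] = {a: -3, b: ⊤, c: ⊤, d: ⊤, e: ⊤, f: ⊤}
Applying B9's transfer function to that IN value gives OUT[B9] (row B9 above).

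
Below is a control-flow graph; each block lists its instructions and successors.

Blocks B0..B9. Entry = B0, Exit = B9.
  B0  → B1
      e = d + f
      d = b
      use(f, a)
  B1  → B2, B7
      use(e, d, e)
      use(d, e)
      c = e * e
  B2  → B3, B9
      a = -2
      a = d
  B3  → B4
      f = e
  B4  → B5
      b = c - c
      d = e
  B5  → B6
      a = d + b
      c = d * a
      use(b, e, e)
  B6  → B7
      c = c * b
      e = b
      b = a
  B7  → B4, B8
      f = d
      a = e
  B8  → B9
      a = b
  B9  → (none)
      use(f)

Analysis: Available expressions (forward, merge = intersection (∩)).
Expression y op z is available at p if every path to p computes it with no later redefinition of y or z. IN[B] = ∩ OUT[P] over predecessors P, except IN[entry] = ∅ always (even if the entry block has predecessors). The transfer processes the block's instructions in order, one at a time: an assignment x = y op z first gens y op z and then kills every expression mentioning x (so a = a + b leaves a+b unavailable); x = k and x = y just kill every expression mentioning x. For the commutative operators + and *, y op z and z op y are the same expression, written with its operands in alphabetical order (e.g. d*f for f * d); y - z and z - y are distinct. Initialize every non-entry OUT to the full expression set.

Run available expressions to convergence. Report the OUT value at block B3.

Answer: {e*e}

Derivation:
Converged values:
  B0: | IN={} | OUT={}
  B1: | IN={} | OUT={e*e}
  B2: | IN={e*e} | OUT={e*e}
  B3: | IN={e*e} | OUT={e*e}
  B4: | IN={} | OUT={c-c}
  B5: | IN={c-c} | OUT={a*d, b+d}
  B6: | IN={a*d, b+d} | OUT={a*d}
  B7: | IN={} | OUT={}
  B8: | IN={} | OUT={}
  B9: | IN={} | OUT={}

Merge at B3: IN[B3] = OUT[B2] = {e*e}
Applying B3's transfer function to that IN value gives OUT[B3] (row B3 above).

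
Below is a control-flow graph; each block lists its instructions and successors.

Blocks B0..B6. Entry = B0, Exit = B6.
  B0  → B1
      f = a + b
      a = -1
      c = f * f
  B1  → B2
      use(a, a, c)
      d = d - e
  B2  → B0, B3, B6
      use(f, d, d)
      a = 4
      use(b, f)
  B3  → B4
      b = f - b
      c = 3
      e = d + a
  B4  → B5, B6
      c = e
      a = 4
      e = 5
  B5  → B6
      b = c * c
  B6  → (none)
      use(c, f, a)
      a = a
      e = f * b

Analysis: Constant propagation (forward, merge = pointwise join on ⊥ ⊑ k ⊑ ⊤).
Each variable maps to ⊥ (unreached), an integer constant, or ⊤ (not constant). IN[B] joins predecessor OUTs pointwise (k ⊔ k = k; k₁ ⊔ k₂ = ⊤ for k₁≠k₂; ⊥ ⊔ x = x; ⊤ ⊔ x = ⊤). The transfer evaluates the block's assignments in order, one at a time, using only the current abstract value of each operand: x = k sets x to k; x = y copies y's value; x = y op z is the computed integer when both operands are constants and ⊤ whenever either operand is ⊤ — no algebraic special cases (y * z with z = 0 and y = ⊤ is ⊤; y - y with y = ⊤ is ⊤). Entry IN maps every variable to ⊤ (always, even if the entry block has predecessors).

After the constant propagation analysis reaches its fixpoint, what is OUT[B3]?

Fixpoint table:
  B0: | IN=(all ⊤) | OUT={a:-1; rest ⊤}
  B1: | IN={a:-1; rest ⊤} | OUT={a:-1; rest ⊤}
  B2: | IN={a:-1; rest ⊤} | OUT={a:4; rest ⊤}
  B3: | IN={a:4; rest ⊤} | OUT={a:4, c:3; rest ⊤}
  B4: | IN={a:4, c:3; rest ⊤} | OUT={a:4, e:5; rest ⊤}
  B5: | IN={a:4, e:5; rest ⊤} | OUT={a:4, e:5; rest ⊤}
  B6: | IN={a:4; rest ⊤} | OUT={a:4; rest ⊤}

Merge at B3: IN[B3] = OUT[B2] = {a: 4, b: ⊤, c: ⊤, d: ⊤, e: ⊤, f: ⊤}
Applying B3's transfer function to that IN value gives OUT[B3] (row B3 above).

Answer: {a: 4, b: ⊤, c: 3, d: ⊤, e: ⊤, f: ⊤}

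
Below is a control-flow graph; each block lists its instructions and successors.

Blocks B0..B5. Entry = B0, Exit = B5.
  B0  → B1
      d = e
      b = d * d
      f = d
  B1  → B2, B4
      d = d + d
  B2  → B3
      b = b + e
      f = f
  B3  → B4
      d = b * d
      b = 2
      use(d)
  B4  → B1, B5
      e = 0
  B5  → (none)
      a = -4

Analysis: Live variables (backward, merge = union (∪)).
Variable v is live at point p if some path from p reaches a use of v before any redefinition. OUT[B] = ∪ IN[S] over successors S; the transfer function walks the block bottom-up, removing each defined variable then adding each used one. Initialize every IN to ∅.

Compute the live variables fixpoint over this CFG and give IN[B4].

Answer: {b, d, f}

Derivation:
Fixpoint table:
  B0:  IN={e}  OUT={b, d, e, f}
  B1:  IN={b, d, e, f}  OUT={b, d, e, f}
  B2:  IN={b, d, e, f}  OUT={b, d, f}
  B3:  IN={b, d, f}  OUT={b, d, f}
  B4:  IN={b, d, f}  OUT={b, d, e, f}
  B5:  IN={}  OUT={}

Merge at B4: OUT[B4] = IN[B1] ⊔ IN[B5] = {b, d, e, f}
Applying B4's transfer function to that OUT value gives IN[B4] (row B4 above).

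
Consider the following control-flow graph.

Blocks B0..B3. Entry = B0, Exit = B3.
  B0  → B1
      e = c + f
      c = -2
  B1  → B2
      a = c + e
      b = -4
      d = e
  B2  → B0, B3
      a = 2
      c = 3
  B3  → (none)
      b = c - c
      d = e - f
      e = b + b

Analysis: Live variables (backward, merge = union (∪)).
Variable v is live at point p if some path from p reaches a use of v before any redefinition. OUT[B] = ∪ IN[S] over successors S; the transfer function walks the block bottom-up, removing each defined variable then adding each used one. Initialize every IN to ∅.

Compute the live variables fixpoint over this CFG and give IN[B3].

Answer: {c, e, f}

Trace:
Converged values:
  B0: | IN={c, f} | OUT={c, e, f}
  B1: | IN={c, e, f} | OUT={e, f}
  B2: | IN={e, f} | OUT={c, e, f}
  B3: | IN={c, e, f} | OUT={}

B3 is the boundary node: OUT[B3] = {}
Applying B3's transfer function to that OUT value gives IN[B3] (row B3 above).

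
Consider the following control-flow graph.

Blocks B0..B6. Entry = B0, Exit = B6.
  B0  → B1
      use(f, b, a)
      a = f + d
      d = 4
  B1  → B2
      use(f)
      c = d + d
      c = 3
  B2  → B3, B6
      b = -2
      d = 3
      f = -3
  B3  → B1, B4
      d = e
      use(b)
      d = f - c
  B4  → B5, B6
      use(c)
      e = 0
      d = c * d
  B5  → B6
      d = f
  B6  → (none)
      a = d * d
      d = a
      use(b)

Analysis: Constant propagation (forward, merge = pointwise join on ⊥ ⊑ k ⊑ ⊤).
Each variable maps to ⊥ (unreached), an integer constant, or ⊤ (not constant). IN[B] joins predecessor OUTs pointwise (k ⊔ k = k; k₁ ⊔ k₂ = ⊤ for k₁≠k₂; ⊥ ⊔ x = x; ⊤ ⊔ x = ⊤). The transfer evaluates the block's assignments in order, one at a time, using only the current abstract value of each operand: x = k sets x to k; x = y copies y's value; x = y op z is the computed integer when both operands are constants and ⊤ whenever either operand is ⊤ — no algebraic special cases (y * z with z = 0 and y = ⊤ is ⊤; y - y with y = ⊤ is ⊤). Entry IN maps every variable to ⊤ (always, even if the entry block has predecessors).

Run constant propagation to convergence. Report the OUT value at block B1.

Answer: {a: ⊤, b: ⊤, c: 3, d: ⊤, e: ⊤, f: ⊤}

Working:
Per-block solution:
  B0:  IN=(all ⊤)  OUT={d:4; rest ⊤}
  B1:  IN=(all ⊤)  OUT={c:3; rest ⊤}
  B2:  IN={c:3; rest ⊤}  OUT={b:-2, c:3, d:3, f:-3; rest ⊤}
  B3:  IN={b:-2, c:3, d:3, f:-3; rest ⊤}  OUT={b:-2, c:3, d:-6, f:-3; rest ⊤}
  B4:  IN={b:-2, c:3, d:-6, f:-3; rest ⊤}  OUT={b:-2, c:3, d:-18, e:0, f:-3; rest ⊤}
  B5:  IN={b:-2, c:3, d:-18, e:0, f:-3; rest ⊤}  OUT={b:-2, c:3, d:-3, e:0, f:-3; rest ⊤}
  B6:  IN={b:-2, c:3, f:-3; rest ⊤}  OUT={b:-2, c:3, f:-3; rest ⊤}

Merge at B1: IN[B1] = OUT[B0] ⊔ OUT[B3] = {a: ⊤, b: ⊤, c: ⊤, d: ⊤, e: ⊤, f: ⊤}
Applying B1's transfer function to that IN value gives OUT[B1] (row B1 above).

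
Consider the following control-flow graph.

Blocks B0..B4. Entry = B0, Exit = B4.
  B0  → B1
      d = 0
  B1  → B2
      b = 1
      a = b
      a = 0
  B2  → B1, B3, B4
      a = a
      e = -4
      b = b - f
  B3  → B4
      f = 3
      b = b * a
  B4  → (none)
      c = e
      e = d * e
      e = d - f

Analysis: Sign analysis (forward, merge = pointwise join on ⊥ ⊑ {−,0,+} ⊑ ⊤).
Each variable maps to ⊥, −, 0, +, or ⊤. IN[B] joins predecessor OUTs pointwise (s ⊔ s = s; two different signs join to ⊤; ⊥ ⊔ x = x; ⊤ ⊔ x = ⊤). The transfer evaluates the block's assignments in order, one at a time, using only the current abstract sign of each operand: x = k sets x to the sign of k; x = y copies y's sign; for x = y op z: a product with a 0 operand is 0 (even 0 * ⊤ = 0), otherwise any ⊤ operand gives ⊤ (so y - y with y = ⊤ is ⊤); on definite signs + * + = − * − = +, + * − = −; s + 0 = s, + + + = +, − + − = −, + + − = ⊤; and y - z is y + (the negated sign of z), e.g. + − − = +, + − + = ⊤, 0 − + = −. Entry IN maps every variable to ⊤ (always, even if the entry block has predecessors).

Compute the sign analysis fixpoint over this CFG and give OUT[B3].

Answer: {a: 0, b: 0, c: ⊤, d: 0, e: -, f: +}

Derivation:
Converged values:
  B0:   IN=(all ⊤)   OUT={d:0; rest ⊤}
  B1:   IN={d:0; rest ⊤}   OUT={a:0, b:+, d:0; rest ⊤}
  B2:   IN={a:0, b:+, d:0; rest ⊤}   OUT={a:0, d:0, e:-; rest ⊤}
  B3:   IN={a:0, d:0, e:-; rest ⊤}   OUT={a:0, b:0, d:0, e:-, f:+; rest ⊤}
  B4:   IN={a:0, d:0, e:-; rest ⊤}   OUT={a:0, c:-, d:0; rest ⊤}

Merge at B3: IN[B3] = OUT[B2] = {a: 0, b: ⊤, c: ⊤, d: 0, e: -, f: ⊤}
Applying B3's transfer function to that IN value gives OUT[B3] (row B3 above).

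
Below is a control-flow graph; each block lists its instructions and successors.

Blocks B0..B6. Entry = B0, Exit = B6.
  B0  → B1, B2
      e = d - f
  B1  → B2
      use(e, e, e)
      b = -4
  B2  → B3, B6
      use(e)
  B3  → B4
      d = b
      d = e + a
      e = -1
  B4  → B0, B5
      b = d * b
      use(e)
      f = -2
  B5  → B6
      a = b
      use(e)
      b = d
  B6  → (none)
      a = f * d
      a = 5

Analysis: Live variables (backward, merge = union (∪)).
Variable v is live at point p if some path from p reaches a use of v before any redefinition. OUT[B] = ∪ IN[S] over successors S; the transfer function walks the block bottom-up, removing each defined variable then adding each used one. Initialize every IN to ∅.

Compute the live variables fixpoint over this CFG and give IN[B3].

Per-block solution:
  B0: | IN={a, b, d, f} | OUT={a, b, d, e, f}
  B1: | IN={a, d, e, f} | OUT={a, b, d, e, f}
  B2: | IN={a, b, d, e, f} | OUT={a, b, d, e, f}
  B3: | IN={a, b, e} | OUT={a, b, d, e}
  B4: | IN={a, b, d, e} | OUT={a, b, d, e, f}
  B5: | IN={b, d, e, f} | OUT={d, f}
  B6: | IN={d, f} | OUT={}

Merge at B3: OUT[B3] = IN[B4] = {a, b, d, e}
Applying B3's transfer function to that OUT value gives IN[B3] (row B3 above).

Answer: {a, b, e}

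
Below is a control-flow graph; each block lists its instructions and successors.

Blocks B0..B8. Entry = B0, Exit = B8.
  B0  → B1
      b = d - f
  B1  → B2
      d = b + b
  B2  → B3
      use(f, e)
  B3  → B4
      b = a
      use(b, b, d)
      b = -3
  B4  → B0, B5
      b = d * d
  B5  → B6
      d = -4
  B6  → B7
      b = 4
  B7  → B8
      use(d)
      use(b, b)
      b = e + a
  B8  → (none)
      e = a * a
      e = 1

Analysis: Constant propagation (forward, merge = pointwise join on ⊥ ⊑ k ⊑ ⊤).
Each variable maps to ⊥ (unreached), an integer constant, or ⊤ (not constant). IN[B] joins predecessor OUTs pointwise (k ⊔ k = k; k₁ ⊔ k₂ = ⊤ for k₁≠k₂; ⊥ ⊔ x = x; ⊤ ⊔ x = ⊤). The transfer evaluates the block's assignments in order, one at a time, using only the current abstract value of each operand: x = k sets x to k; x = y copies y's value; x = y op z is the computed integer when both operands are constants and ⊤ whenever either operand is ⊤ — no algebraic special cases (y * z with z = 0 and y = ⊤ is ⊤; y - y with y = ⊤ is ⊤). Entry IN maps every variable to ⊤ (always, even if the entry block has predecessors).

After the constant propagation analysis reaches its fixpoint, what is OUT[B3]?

Answer: {a: ⊤, b: -3, c: ⊤, d: ⊤, e: ⊤, f: ⊤}

Trace:
Fixpoint table:
  B0:   IN=(all ⊤)   OUT=(all ⊤)
  B1:   IN=(all ⊤)   OUT=(all ⊤)
  B2:   IN=(all ⊤)   OUT=(all ⊤)
  B3:   IN=(all ⊤)   OUT={b:-3; rest ⊤}
  B4:   IN={b:-3; rest ⊤}   OUT=(all ⊤)
  B5:   IN=(all ⊤)   OUT={d:-4; rest ⊤}
  B6:   IN={d:-4; rest ⊤}   OUT={b:4, d:-4; rest ⊤}
  B7:   IN={b:4, d:-4; rest ⊤}   OUT={d:-4; rest ⊤}
  B8:   IN={d:-4; rest ⊤}   OUT={d:-4, e:1; rest ⊤}

Merge at B3: IN[B3] = OUT[B2] = {a: ⊤, b: ⊤, c: ⊤, d: ⊤, e: ⊤, f: ⊤}
Applying B3's transfer function to that IN value gives OUT[B3] (row B3 above).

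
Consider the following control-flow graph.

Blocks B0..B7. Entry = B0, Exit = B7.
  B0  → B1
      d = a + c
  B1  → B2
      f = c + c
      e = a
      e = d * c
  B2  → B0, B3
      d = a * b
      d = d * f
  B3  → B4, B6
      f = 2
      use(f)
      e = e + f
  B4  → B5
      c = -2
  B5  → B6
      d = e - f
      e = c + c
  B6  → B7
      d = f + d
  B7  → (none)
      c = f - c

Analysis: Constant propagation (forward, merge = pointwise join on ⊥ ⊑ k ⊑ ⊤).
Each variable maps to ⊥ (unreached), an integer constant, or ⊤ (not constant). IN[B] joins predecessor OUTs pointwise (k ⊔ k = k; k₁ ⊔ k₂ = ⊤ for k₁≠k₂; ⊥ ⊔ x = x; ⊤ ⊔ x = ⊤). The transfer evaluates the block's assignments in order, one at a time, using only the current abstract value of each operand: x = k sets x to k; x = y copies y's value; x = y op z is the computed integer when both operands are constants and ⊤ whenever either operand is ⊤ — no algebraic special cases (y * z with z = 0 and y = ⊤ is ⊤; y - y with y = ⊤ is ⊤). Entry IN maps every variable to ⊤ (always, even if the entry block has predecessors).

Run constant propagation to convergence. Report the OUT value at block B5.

Answer: {a: ⊤, b: ⊤, c: -2, d: ⊤, e: -4, f: 2}

Derivation:
Per-block solution:
  B0:   IN=(all ⊤)   OUT=(all ⊤)
  B1:   IN=(all ⊤)   OUT=(all ⊤)
  B2:   IN=(all ⊤)   OUT=(all ⊤)
  B3:   IN=(all ⊤)   OUT={f:2; rest ⊤}
  B4:   IN={f:2; rest ⊤}   OUT={c:-2, f:2; rest ⊤}
  B5:   IN={c:-2, f:2; rest ⊤}   OUT={c:-2, e:-4, f:2; rest ⊤}
  B6:   IN={f:2; rest ⊤}   OUT={f:2; rest ⊤}
  B7:   IN={f:2; rest ⊤}   OUT={f:2; rest ⊤}

Merge at B5: IN[B5] = OUT[B4] = {a: ⊤, b: ⊤, c: -2, d: ⊤, e: ⊤, f: 2}
Applying B5's transfer function to that IN value gives OUT[B5] (row B5 above).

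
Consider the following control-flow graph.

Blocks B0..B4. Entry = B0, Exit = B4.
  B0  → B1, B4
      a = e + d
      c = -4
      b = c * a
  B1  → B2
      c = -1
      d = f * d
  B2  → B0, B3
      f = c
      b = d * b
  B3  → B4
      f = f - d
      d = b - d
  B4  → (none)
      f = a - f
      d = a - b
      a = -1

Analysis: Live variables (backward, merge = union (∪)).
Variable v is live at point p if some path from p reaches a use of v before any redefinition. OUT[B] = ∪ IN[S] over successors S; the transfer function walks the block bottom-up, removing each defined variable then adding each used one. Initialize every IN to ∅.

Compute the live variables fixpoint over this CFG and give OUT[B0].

Per-block solution:
  B0: | IN={d, e, f} | OUT={a, b, d, e, f}
  B1: | IN={a, b, d, e, f} | OUT={a, b, c, d, e}
  B2: | IN={a, b, c, d, e} | OUT={a, b, d, e, f}
  B3: | IN={a, b, d, f} | OUT={a, b, f}
  B4: | IN={a, b, f} | OUT={}

Merge at B0: OUT[B0] = IN[B1] ⊔ IN[B4] = {a, b, d, e, f}

Answer: {a, b, d, e, f}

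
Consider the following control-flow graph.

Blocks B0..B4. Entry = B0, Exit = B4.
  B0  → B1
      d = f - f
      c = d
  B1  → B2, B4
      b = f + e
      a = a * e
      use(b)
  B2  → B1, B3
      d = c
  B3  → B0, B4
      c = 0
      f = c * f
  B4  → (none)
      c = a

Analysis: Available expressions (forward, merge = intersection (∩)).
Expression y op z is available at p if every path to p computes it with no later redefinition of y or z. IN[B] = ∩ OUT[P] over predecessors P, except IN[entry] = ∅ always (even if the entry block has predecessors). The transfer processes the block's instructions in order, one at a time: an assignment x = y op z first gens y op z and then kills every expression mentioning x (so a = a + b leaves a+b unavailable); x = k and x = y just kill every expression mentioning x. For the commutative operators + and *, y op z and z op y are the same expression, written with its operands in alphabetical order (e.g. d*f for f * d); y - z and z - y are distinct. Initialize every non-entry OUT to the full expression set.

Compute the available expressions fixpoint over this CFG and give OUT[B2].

Per-block solution:
  B0: | IN={} | OUT={f-f}
  B1: | IN={f-f} | OUT={e+f, f-f}
  B2: | IN={e+f, f-f} | OUT={e+f, f-f}
  B3: | IN={e+f, f-f} | OUT={}
  B4: | IN={} | OUT={}

Merge at B2: IN[B2] = OUT[B1] = {e+f, f-f}
Applying B2's transfer function to that IN value gives OUT[B2] (row B2 above).

Answer: {e+f, f-f}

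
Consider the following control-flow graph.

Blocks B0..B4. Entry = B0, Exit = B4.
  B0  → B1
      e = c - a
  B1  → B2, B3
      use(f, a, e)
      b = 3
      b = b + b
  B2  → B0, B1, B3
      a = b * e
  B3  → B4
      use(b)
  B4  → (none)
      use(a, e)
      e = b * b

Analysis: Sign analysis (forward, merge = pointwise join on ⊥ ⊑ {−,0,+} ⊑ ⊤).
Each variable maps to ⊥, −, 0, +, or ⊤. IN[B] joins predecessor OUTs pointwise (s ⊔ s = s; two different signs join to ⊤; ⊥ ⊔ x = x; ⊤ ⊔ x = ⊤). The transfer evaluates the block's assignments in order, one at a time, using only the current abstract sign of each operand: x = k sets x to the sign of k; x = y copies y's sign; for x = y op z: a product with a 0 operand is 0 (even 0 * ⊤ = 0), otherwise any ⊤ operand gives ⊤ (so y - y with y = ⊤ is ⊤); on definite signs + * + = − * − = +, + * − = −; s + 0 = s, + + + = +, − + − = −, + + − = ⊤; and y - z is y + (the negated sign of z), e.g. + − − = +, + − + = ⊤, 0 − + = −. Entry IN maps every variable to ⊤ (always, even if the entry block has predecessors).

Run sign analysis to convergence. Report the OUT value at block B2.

Answer: {a: ⊤, b: +, c: ⊤, d: ⊤, e: ⊤, f: ⊤}

Derivation:
Converged values:
  B0:   IN=(all ⊤)   OUT=(all ⊤)
  B1:   IN=(all ⊤)   OUT={b:+; rest ⊤}
  B2:   IN={b:+; rest ⊤}   OUT={b:+; rest ⊤}
  B3:   IN={b:+; rest ⊤}   OUT={b:+; rest ⊤}
  B4:   IN={b:+; rest ⊤}   OUT={b:+, e:+; rest ⊤}

Merge at B2: IN[B2] = OUT[B1] = {a: ⊤, b: +, c: ⊤, d: ⊤, e: ⊤, f: ⊤}
Applying B2's transfer function to that IN value gives OUT[B2] (row B2 above).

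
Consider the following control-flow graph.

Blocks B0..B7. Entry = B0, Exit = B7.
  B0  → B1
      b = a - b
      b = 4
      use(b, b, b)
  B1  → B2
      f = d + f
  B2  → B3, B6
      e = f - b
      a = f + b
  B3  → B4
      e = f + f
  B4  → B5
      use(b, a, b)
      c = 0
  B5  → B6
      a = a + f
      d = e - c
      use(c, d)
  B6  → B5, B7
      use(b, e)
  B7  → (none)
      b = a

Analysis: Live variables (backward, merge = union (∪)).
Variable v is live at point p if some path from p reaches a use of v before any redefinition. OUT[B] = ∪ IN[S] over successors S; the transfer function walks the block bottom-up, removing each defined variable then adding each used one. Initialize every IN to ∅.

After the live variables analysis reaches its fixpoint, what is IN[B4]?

Answer: {a, b, e, f}

Working:
Per-block solution:
  B0:  IN={a, b, c, d, f}  OUT={b, c, d, f}
  B1:  IN={b, c, d, f}  OUT={b, c, f}
  B2:  IN={b, c, f}  OUT={a, b, c, e, f}
  B3:  IN={a, b, f}  OUT={a, b, e, f}
  B4:  IN={a, b, e, f}  OUT={a, b, c, e, f}
  B5:  IN={a, b, c, e, f}  OUT={a, b, c, e, f}
  B6:  IN={a, b, c, e, f}  OUT={a, b, c, e, f}
  B7:  IN={a}  OUT={}

Merge at B4: OUT[B4] = IN[B5] = {a, b, c, e, f}
Applying B4's transfer function to that OUT value gives IN[B4] (row B4 above).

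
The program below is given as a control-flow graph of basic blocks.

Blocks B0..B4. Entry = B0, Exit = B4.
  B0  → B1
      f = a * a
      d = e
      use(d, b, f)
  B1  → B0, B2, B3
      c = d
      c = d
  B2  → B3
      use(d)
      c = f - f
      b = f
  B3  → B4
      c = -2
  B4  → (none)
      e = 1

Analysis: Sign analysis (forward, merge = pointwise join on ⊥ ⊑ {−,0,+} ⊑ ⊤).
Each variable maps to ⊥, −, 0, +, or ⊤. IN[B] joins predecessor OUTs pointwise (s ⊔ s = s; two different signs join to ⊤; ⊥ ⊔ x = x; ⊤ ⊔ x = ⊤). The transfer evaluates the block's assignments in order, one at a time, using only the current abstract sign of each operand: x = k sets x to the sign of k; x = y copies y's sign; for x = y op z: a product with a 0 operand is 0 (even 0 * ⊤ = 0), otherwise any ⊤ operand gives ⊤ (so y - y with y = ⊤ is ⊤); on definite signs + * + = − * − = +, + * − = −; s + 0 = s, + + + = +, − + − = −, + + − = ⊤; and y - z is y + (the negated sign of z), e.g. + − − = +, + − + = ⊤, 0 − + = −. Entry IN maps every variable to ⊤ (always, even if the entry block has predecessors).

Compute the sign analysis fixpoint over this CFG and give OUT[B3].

Per-block solution:
  B0: | IN=(all ⊤) | OUT=(all ⊤)
  B1: | IN=(all ⊤) | OUT=(all ⊤)
  B2: | IN=(all ⊤) | OUT=(all ⊤)
  B3: | IN=(all ⊤) | OUT={c:-; rest ⊤}
  B4: | IN={c:-; rest ⊤} | OUT={c:-, e:+; rest ⊤}

Merge at B3: IN[B3] = OUT[B1] ⊔ OUT[B2] = {a: ⊤, b: ⊤, c: ⊤, d: ⊤, e: ⊤, f: ⊤}
Applying B3's transfer function to that IN value gives OUT[B3] (row B3 above).

Answer: {a: ⊤, b: ⊤, c: -, d: ⊤, e: ⊤, f: ⊤}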